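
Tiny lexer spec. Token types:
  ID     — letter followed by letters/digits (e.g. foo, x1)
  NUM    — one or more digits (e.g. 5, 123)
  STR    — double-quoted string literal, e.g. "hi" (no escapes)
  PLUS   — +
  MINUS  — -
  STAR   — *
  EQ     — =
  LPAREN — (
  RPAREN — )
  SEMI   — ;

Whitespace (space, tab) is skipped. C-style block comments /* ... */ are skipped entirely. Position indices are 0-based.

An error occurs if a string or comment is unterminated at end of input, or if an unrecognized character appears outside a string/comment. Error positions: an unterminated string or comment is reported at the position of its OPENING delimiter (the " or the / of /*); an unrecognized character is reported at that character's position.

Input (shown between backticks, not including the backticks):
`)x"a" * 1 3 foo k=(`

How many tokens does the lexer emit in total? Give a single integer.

pos=0: emit RPAREN ')'
pos=1: emit ID 'x' (now at pos=2)
pos=2: enter STRING mode
pos=2: emit STR "a" (now at pos=5)
pos=6: emit STAR '*'
pos=8: emit NUM '1' (now at pos=9)
pos=10: emit NUM '3' (now at pos=11)
pos=12: emit ID 'foo' (now at pos=15)
pos=16: emit ID 'k' (now at pos=17)
pos=17: emit EQ '='
pos=18: emit LPAREN '('
DONE. 10 tokens: [RPAREN, ID, STR, STAR, NUM, NUM, ID, ID, EQ, LPAREN]

Answer: 10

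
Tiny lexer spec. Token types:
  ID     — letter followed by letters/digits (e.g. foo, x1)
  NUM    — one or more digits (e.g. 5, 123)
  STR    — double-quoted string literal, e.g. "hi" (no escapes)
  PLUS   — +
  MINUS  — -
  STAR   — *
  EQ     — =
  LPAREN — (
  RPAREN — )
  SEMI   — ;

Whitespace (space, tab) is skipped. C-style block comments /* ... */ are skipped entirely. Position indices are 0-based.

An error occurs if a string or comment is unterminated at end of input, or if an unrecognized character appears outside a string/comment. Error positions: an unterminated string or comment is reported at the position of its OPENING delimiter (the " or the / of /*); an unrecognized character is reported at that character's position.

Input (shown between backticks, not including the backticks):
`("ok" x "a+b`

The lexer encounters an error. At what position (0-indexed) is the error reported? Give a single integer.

Answer: 8

Derivation:
pos=0: emit LPAREN '('
pos=1: enter STRING mode
pos=1: emit STR "ok" (now at pos=5)
pos=6: emit ID 'x' (now at pos=7)
pos=8: enter STRING mode
pos=8: ERROR — unterminated string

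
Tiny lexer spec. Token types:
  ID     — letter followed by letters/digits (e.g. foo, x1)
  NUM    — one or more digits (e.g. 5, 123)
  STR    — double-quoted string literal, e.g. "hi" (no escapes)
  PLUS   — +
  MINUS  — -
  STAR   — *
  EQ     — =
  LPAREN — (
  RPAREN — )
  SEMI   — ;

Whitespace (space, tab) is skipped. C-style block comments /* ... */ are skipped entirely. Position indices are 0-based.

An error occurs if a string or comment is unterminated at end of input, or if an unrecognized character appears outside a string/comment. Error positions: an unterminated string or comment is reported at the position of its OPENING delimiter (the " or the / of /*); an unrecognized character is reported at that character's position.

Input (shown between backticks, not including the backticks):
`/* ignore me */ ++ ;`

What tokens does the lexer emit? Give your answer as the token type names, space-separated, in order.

Answer: PLUS PLUS SEMI

Derivation:
pos=0: enter COMMENT mode (saw '/*')
exit COMMENT mode (now at pos=15)
pos=16: emit PLUS '+'
pos=17: emit PLUS '+'
pos=19: emit SEMI ';'
DONE. 3 tokens: [PLUS, PLUS, SEMI]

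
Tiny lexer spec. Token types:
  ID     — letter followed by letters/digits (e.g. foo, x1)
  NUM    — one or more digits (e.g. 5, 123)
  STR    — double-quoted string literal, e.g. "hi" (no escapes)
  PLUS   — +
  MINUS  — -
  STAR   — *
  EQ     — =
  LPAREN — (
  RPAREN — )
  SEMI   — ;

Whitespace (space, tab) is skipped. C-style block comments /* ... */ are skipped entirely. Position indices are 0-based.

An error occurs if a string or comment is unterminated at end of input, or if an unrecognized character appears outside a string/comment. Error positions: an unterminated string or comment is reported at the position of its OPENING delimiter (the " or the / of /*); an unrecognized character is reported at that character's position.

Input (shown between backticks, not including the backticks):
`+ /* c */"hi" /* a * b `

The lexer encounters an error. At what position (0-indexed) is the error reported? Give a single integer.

pos=0: emit PLUS '+'
pos=2: enter COMMENT mode (saw '/*')
exit COMMENT mode (now at pos=9)
pos=9: enter STRING mode
pos=9: emit STR "hi" (now at pos=13)
pos=14: enter COMMENT mode (saw '/*')
pos=14: ERROR — unterminated comment (reached EOF)

Answer: 14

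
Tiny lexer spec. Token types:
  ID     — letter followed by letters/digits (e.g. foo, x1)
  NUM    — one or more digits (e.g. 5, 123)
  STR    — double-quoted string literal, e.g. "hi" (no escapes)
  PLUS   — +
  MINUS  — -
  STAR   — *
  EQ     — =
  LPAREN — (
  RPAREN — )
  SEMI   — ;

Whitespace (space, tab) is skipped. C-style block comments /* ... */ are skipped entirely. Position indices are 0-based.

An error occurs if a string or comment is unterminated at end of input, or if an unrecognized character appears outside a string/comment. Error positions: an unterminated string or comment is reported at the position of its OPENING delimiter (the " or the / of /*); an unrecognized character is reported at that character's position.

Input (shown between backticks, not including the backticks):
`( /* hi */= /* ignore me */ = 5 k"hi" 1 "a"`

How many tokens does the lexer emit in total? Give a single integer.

Answer: 8

Derivation:
pos=0: emit LPAREN '('
pos=2: enter COMMENT mode (saw '/*')
exit COMMENT mode (now at pos=10)
pos=10: emit EQ '='
pos=12: enter COMMENT mode (saw '/*')
exit COMMENT mode (now at pos=27)
pos=28: emit EQ '='
pos=30: emit NUM '5' (now at pos=31)
pos=32: emit ID 'k' (now at pos=33)
pos=33: enter STRING mode
pos=33: emit STR "hi" (now at pos=37)
pos=38: emit NUM '1' (now at pos=39)
pos=40: enter STRING mode
pos=40: emit STR "a" (now at pos=43)
DONE. 8 tokens: [LPAREN, EQ, EQ, NUM, ID, STR, NUM, STR]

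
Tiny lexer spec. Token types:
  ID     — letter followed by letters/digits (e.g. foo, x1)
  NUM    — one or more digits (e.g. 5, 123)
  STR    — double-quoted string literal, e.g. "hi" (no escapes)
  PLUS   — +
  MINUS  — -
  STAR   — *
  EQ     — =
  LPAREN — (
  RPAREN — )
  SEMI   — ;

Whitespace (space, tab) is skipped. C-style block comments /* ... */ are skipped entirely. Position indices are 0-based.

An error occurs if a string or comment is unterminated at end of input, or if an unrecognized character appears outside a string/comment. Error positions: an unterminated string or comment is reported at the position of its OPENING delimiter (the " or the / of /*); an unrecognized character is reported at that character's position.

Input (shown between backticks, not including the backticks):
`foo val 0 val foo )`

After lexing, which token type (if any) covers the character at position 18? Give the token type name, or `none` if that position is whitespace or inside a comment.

pos=0: emit ID 'foo' (now at pos=3)
pos=4: emit ID 'val' (now at pos=7)
pos=8: emit NUM '0' (now at pos=9)
pos=10: emit ID 'val' (now at pos=13)
pos=14: emit ID 'foo' (now at pos=17)
pos=18: emit RPAREN ')'
DONE. 6 tokens: [ID, ID, NUM, ID, ID, RPAREN]
Position 18: char is ')' -> RPAREN

Answer: RPAREN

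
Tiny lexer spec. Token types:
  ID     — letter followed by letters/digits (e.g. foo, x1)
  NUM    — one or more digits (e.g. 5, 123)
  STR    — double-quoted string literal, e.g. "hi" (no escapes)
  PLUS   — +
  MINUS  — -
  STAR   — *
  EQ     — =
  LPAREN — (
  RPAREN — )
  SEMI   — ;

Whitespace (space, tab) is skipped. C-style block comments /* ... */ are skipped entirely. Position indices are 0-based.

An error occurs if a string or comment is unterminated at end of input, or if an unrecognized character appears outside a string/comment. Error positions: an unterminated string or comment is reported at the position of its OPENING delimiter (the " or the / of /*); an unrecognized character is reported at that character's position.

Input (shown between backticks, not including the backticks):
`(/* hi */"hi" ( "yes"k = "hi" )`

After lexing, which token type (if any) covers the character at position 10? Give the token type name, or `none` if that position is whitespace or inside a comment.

Answer: STR

Derivation:
pos=0: emit LPAREN '('
pos=1: enter COMMENT mode (saw '/*')
exit COMMENT mode (now at pos=9)
pos=9: enter STRING mode
pos=9: emit STR "hi" (now at pos=13)
pos=14: emit LPAREN '('
pos=16: enter STRING mode
pos=16: emit STR "yes" (now at pos=21)
pos=21: emit ID 'k' (now at pos=22)
pos=23: emit EQ '='
pos=25: enter STRING mode
pos=25: emit STR "hi" (now at pos=29)
pos=30: emit RPAREN ')'
DONE. 8 tokens: [LPAREN, STR, LPAREN, STR, ID, EQ, STR, RPAREN]
Position 10: char is 'h' -> STR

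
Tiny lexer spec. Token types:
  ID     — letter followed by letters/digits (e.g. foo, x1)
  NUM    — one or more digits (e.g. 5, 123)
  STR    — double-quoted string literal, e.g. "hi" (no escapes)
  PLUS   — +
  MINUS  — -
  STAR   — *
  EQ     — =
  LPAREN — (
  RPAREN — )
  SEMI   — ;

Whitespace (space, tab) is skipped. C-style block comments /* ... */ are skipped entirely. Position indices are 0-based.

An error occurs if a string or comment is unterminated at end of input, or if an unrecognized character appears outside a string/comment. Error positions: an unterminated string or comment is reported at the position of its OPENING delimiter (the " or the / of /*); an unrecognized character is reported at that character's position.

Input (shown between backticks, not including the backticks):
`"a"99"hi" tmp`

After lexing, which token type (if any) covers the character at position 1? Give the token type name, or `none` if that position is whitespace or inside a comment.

pos=0: enter STRING mode
pos=0: emit STR "a" (now at pos=3)
pos=3: emit NUM '99' (now at pos=5)
pos=5: enter STRING mode
pos=5: emit STR "hi" (now at pos=9)
pos=10: emit ID 'tmp' (now at pos=13)
DONE. 4 tokens: [STR, NUM, STR, ID]
Position 1: char is 'a' -> STR

Answer: STR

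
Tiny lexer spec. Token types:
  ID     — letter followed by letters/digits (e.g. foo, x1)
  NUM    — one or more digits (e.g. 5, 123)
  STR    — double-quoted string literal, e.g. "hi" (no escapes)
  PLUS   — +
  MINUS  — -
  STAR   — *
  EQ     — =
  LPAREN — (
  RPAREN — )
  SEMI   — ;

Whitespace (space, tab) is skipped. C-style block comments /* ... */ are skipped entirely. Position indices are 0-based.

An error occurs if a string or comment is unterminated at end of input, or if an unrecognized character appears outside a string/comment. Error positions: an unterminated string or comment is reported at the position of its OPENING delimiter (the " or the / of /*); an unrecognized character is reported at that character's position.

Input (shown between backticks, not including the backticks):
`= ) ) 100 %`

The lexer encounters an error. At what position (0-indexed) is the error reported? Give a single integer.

Answer: 10

Derivation:
pos=0: emit EQ '='
pos=2: emit RPAREN ')'
pos=4: emit RPAREN ')'
pos=6: emit NUM '100' (now at pos=9)
pos=10: ERROR — unrecognized char '%'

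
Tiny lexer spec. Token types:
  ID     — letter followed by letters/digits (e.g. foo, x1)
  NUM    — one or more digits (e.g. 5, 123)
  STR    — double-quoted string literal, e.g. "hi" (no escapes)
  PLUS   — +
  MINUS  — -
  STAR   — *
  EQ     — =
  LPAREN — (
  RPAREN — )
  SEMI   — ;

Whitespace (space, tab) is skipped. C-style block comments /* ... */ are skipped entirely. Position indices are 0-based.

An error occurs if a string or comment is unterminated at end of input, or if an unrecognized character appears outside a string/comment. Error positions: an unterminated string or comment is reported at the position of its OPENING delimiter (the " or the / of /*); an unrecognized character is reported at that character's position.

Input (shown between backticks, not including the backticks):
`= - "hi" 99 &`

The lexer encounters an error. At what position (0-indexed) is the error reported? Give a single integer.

pos=0: emit EQ '='
pos=2: emit MINUS '-'
pos=4: enter STRING mode
pos=4: emit STR "hi" (now at pos=8)
pos=9: emit NUM '99' (now at pos=11)
pos=12: ERROR — unrecognized char '&'

Answer: 12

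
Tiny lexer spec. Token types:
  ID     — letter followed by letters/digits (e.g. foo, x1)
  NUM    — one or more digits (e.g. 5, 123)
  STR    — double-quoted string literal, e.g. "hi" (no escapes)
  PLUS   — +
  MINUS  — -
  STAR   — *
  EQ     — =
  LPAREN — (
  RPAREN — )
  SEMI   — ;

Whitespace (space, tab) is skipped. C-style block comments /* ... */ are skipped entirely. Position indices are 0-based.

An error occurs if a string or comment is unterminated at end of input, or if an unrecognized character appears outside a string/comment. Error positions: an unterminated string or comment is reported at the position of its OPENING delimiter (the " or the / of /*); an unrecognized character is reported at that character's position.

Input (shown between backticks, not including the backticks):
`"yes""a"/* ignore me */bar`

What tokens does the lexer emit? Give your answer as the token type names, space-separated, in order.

pos=0: enter STRING mode
pos=0: emit STR "yes" (now at pos=5)
pos=5: enter STRING mode
pos=5: emit STR "a" (now at pos=8)
pos=8: enter COMMENT mode (saw '/*')
exit COMMENT mode (now at pos=23)
pos=23: emit ID 'bar' (now at pos=26)
DONE. 3 tokens: [STR, STR, ID]

Answer: STR STR ID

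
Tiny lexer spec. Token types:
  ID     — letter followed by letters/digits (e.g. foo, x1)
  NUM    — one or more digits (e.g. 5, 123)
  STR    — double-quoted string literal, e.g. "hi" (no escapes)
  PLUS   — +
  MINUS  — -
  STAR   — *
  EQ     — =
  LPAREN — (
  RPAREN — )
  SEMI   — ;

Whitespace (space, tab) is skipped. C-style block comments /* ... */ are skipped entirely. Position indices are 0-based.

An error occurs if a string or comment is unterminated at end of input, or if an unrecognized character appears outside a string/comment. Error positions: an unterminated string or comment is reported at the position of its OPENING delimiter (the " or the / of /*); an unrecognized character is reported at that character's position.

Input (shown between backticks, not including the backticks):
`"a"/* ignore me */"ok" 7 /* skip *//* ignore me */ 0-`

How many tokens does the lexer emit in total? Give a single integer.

pos=0: enter STRING mode
pos=0: emit STR "a" (now at pos=3)
pos=3: enter COMMENT mode (saw '/*')
exit COMMENT mode (now at pos=18)
pos=18: enter STRING mode
pos=18: emit STR "ok" (now at pos=22)
pos=23: emit NUM '7' (now at pos=24)
pos=25: enter COMMENT mode (saw '/*')
exit COMMENT mode (now at pos=35)
pos=35: enter COMMENT mode (saw '/*')
exit COMMENT mode (now at pos=50)
pos=51: emit NUM '0' (now at pos=52)
pos=52: emit MINUS '-'
DONE. 5 tokens: [STR, STR, NUM, NUM, MINUS]

Answer: 5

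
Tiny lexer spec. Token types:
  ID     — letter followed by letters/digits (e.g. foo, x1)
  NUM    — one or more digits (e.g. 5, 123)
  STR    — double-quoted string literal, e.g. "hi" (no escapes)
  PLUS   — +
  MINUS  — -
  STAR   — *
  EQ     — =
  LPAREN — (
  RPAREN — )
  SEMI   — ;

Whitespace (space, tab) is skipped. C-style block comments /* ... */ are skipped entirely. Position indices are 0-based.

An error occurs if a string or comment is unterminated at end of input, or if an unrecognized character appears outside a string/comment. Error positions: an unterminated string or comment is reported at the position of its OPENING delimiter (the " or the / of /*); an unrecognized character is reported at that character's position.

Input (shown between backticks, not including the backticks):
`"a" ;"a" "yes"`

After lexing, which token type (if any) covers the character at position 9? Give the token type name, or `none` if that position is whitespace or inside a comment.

pos=0: enter STRING mode
pos=0: emit STR "a" (now at pos=3)
pos=4: emit SEMI ';'
pos=5: enter STRING mode
pos=5: emit STR "a" (now at pos=8)
pos=9: enter STRING mode
pos=9: emit STR "yes" (now at pos=14)
DONE. 4 tokens: [STR, SEMI, STR, STR]
Position 9: char is '"' -> STR

Answer: STR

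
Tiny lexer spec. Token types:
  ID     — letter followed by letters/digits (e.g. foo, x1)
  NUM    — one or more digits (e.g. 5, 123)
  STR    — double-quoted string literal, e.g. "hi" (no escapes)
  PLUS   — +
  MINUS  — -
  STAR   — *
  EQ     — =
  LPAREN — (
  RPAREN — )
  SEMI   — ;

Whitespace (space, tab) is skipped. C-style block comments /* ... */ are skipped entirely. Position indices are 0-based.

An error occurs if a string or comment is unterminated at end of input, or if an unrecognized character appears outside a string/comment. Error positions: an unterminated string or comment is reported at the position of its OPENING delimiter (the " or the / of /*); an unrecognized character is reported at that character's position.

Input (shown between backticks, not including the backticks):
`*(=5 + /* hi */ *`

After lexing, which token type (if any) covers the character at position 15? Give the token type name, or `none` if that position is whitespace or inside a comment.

Answer: none

Derivation:
pos=0: emit STAR '*'
pos=1: emit LPAREN '('
pos=2: emit EQ '='
pos=3: emit NUM '5' (now at pos=4)
pos=5: emit PLUS '+'
pos=7: enter COMMENT mode (saw '/*')
exit COMMENT mode (now at pos=15)
pos=16: emit STAR '*'
DONE. 6 tokens: [STAR, LPAREN, EQ, NUM, PLUS, STAR]
Position 15: char is ' ' -> none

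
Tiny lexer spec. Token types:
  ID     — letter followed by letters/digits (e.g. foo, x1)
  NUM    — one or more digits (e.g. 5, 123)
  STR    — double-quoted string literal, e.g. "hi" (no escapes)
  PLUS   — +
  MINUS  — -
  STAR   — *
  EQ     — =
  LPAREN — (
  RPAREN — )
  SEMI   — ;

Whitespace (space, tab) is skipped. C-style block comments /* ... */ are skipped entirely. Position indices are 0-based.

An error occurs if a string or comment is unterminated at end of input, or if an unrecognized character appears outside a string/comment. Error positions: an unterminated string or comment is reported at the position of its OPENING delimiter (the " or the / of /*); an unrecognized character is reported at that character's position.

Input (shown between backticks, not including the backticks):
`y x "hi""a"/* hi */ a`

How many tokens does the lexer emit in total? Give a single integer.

Answer: 5

Derivation:
pos=0: emit ID 'y' (now at pos=1)
pos=2: emit ID 'x' (now at pos=3)
pos=4: enter STRING mode
pos=4: emit STR "hi" (now at pos=8)
pos=8: enter STRING mode
pos=8: emit STR "a" (now at pos=11)
pos=11: enter COMMENT mode (saw '/*')
exit COMMENT mode (now at pos=19)
pos=20: emit ID 'a' (now at pos=21)
DONE. 5 tokens: [ID, ID, STR, STR, ID]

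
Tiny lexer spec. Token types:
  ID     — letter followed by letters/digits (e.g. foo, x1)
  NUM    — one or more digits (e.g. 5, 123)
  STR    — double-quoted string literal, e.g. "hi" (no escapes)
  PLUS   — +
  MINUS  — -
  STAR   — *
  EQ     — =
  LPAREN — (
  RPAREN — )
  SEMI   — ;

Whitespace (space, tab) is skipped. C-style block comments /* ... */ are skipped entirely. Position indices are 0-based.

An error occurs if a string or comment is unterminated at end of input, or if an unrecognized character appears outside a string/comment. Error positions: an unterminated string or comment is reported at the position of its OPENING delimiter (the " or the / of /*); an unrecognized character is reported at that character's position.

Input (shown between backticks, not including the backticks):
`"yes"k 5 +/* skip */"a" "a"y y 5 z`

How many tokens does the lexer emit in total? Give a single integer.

pos=0: enter STRING mode
pos=0: emit STR "yes" (now at pos=5)
pos=5: emit ID 'k' (now at pos=6)
pos=7: emit NUM '5' (now at pos=8)
pos=9: emit PLUS '+'
pos=10: enter COMMENT mode (saw '/*')
exit COMMENT mode (now at pos=20)
pos=20: enter STRING mode
pos=20: emit STR "a" (now at pos=23)
pos=24: enter STRING mode
pos=24: emit STR "a" (now at pos=27)
pos=27: emit ID 'y' (now at pos=28)
pos=29: emit ID 'y' (now at pos=30)
pos=31: emit NUM '5' (now at pos=32)
pos=33: emit ID 'z' (now at pos=34)
DONE. 10 tokens: [STR, ID, NUM, PLUS, STR, STR, ID, ID, NUM, ID]

Answer: 10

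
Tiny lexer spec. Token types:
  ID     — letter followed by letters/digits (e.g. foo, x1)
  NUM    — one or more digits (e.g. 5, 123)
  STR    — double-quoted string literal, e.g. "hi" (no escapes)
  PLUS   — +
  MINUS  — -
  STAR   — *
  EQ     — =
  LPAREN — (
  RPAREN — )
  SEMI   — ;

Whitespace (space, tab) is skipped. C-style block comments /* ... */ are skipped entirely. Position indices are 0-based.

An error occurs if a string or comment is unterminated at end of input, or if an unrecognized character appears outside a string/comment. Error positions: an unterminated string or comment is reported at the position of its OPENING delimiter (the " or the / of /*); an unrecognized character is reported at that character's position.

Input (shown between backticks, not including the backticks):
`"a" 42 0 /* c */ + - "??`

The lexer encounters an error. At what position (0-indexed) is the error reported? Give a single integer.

Answer: 21

Derivation:
pos=0: enter STRING mode
pos=0: emit STR "a" (now at pos=3)
pos=4: emit NUM '42' (now at pos=6)
pos=7: emit NUM '0' (now at pos=8)
pos=9: enter COMMENT mode (saw '/*')
exit COMMENT mode (now at pos=16)
pos=17: emit PLUS '+'
pos=19: emit MINUS '-'
pos=21: enter STRING mode
pos=21: ERROR — unterminated string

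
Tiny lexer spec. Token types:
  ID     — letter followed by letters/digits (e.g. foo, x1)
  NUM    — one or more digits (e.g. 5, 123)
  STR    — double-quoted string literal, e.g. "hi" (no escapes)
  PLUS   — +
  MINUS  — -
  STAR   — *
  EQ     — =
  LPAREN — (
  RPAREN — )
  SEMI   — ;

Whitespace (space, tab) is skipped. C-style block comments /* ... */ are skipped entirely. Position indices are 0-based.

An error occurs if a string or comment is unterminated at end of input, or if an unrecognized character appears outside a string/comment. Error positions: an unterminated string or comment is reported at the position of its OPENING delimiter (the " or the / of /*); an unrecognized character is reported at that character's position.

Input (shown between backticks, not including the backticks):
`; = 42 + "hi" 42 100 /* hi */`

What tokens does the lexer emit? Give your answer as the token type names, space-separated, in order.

pos=0: emit SEMI ';'
pos=2: emit EQ '='
pos=4: emit NUM '42' (now at pos=6)
pos=7: emit PLUS '+'
pos=9: enter STRING mode
pos=9: emit STR "hi" (now at pos=13)
pos=14: emit NUM '42' (now at pos=16)
pos=17: emit NUM '100' (now at pos=20)
pos=21: enter COMMENT mode (saw '/*')
exit COMMENT mode (now at pos=29)
DONE. 7 tokens: [SEMI, EQ, NUM, PLUS, STR, NUM, NUM]

Answer: SEMI EQ NUM PLUS STR NUM NUM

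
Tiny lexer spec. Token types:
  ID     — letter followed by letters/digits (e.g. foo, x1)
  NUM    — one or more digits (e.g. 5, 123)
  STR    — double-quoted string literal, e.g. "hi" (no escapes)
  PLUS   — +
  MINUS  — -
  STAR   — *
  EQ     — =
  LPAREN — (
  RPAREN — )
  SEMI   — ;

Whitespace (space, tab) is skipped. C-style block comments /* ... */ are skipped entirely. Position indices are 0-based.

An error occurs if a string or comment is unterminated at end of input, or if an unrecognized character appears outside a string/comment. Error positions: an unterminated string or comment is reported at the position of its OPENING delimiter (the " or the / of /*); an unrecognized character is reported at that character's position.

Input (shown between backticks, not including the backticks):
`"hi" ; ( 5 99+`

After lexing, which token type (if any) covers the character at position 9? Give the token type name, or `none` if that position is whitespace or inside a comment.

Answer: NUM

Derivation:
pos=0: enter STRING mode
pos=0: emit STR "hi" (now at pos=4)
pos=5: emit SEMI ';'
pos=7: emit LPAREN '('
pos=9: emit NUM '5' (now at pos=10)
pos=11: emit NUM '99' (now at pos=13)
pos=13: emit PLUS '+'
DONE. 6 tokens: [STR, SEMI, LPAREN, NUM, NUM, PLUS]
Position 9: char is '5' -> NUM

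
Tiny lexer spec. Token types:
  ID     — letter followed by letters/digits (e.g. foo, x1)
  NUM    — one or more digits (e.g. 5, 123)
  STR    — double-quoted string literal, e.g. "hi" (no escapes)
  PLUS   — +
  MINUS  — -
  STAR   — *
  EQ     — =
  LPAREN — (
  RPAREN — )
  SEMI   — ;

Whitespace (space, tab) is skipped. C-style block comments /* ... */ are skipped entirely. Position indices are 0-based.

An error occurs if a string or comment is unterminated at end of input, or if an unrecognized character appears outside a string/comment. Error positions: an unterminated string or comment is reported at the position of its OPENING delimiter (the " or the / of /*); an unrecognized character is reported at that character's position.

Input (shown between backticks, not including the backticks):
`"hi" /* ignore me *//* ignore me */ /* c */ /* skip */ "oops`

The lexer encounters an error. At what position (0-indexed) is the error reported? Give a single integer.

Answer: 55

Derivation:
pos=0: enter STRING mode
pos=0: emit STR "hi" (now at pos=4)
pos=5: enter COMMENT mode (saw '/*')
exit COMMENT mode (now at pos=20)
pos=20: enter COMMENT mode (saw '/*')
exit COMMENT mode (now at pos=35)
pos=36: enter COMMENT mode (saw '/*')
exit COMMENT mode (now at pos=43)
pos=44: enter COMMENT mode (saw '/*')
exit COMMENT mode (now at pos=54)
pos=55: enter STRING mode
pos=55: ERROR — unterminated string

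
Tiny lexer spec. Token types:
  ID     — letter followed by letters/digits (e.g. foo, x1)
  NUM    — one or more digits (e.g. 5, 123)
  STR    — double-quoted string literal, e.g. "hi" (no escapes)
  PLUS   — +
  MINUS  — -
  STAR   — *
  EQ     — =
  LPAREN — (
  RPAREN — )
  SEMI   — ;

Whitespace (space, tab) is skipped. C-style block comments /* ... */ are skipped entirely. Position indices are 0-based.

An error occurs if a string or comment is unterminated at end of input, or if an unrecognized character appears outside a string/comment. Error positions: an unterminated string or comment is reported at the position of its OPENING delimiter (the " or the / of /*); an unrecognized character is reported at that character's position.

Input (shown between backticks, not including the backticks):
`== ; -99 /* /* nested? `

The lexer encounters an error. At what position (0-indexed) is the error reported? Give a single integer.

pos=0: emit EQ '='
pos=1: emit EQ '='
pos=3: emit SEMI ';'
pos=5: emit MINUS '-'
pos=6: emit NUM '99' (now at pos=8)
pos=9: enter COMMENT mode (saw '/*')
pos=9: ERROR — unterminated comment (reached EOF)

Answer: 9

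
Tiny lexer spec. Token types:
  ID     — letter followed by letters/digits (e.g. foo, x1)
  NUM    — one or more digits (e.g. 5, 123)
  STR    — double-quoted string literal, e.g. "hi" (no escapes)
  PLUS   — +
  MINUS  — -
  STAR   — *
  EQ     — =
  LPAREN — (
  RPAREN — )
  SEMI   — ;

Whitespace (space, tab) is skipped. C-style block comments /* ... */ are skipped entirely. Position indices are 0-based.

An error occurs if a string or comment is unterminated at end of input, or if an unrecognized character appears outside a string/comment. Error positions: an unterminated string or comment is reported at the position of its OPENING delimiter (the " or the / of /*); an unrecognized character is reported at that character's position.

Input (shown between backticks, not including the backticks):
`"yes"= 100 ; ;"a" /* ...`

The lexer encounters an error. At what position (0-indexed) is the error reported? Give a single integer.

Answer: 18

Derivation:
pos=0: enter STRING mode
pos=0: emit STR "yes" (now at pos=5)
pos=5: emit EQ '='
pos=7: emit NUM '100' (now at pos=10)
pos=11: emit SEMI ';'
pos=13: emit SEMI ';'
pos=14: enter STRING mode
pos=14: emit STR "a" (now at pos=17)
pos=18: enter COMMENT mode (saw '/*')
pos=18: ERROR — unterminated comment (reached EOF)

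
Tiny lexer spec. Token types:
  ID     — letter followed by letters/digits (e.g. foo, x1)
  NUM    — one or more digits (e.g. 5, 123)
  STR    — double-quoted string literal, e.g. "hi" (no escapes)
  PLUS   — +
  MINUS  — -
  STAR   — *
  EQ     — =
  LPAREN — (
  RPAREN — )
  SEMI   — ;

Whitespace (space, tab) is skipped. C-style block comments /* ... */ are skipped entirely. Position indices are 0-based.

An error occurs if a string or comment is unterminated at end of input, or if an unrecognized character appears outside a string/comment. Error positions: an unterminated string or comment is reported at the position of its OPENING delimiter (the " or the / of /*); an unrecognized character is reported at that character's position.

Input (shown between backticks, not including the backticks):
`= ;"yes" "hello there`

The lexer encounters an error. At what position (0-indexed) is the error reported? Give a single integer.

pos=0: emit EQ '='
pos=2: emit SEMI ';'
pos=3: enter STRING mode
pos=3: emit STR "yes" (now at pos=8)
pos=9: enter STRING mode
pos=9: ERROR — unterminated string

Answer: 9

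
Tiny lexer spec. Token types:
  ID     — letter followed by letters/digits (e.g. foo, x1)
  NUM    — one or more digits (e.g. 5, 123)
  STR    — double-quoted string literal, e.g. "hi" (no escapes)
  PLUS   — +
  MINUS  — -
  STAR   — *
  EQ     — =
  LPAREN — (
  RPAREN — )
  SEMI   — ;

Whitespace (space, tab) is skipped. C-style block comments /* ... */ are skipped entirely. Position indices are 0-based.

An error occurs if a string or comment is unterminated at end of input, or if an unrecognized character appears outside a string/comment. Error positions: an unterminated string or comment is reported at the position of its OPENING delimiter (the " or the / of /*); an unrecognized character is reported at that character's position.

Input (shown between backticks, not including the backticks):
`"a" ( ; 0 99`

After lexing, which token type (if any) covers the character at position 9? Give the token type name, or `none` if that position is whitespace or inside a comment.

Answer: none

Derivation:
pos=0: enter STRING mode
pos=0: emit STR "a" (now at pos=3)
pos=4: emit LPAREN '('
pos=6: emit SEMI ';'
pos=8: emit NUM '0' (now at pos=9)
pos=10: emit NUM '99' (now at pos=12)
DONE. 5 tokens: [STR, LPAREN, SEMI, NUM, NUM]
Position 9: char is ' ' -> none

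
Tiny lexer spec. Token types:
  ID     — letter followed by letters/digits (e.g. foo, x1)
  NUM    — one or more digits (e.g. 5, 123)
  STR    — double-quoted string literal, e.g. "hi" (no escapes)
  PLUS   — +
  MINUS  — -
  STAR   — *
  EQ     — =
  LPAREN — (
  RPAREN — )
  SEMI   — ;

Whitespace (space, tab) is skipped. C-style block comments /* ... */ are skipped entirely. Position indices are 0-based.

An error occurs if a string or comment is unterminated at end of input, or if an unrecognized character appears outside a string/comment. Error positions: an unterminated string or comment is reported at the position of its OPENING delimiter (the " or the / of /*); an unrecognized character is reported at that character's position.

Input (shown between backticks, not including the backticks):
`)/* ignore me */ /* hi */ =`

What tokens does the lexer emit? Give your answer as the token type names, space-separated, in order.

Answer: RPAREN EQ

Derivation:
pos=0: emit RPAREN ')'
pos=1: enter COMMENT mode (saw '/*')
exit COMMENT mode (now at pos=16)
pos=17: enter COMMENT mode (saw '/*')
exit COMMENT mode (now at pos=25)
pos=26: emit EQ '='
DONE. 2 tokens: [RPAREN, EQ]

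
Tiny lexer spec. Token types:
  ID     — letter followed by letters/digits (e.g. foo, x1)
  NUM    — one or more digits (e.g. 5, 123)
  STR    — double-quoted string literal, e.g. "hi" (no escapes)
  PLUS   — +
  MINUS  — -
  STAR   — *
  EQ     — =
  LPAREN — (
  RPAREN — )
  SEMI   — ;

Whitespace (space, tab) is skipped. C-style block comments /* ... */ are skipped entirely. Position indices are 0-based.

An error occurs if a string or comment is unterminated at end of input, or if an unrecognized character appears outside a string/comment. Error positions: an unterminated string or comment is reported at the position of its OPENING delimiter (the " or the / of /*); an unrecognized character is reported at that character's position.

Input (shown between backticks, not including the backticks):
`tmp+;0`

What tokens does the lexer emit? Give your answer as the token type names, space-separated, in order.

pos=0: emit ID 'tmp' (now at pos=3)
pos=3: emit PLUS '+'
pos=4: emit SEMI ';'
pos=5: emit NUM '0' (now at pos=6)
DONE. 4 tokens: [ID, PLUS, SEMI, NUM]

Answer: ID PLUS SEMI NUM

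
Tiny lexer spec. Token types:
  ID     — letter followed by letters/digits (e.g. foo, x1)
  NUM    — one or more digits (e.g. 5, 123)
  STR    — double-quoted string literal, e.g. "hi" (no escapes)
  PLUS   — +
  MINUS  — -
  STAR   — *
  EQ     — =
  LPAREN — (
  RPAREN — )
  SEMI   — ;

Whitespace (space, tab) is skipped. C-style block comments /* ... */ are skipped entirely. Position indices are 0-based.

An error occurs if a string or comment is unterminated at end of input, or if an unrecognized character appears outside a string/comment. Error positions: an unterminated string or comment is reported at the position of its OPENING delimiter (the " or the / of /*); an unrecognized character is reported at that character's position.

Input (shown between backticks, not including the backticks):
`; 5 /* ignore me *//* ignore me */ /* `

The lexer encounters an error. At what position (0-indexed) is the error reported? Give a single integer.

Answer: 35

Derivation:
pos=0: emit SEMI ';'
pos=2: emit NUM '5' (now at pos=3)
pos=4: enter COMMENT mode (saw '/*')
exit COMMENT mode (now at pos=19)
pos=19: enter COMMENT mode (saw '/*')
exit COMMENT mode (now at pos=34)
pos=35: enter COMMENT mode (saw '/*')
pos=35: ERROR — unterminated comment (reached EOF)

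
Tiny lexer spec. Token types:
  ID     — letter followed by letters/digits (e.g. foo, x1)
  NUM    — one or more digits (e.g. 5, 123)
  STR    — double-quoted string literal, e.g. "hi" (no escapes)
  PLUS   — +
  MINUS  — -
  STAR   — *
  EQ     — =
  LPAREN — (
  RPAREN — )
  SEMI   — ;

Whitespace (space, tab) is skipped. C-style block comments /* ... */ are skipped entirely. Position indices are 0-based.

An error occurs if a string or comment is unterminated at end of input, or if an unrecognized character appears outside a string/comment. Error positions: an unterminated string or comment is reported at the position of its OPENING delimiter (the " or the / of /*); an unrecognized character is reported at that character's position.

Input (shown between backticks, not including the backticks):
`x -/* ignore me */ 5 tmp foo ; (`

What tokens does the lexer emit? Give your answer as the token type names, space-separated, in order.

pos=0: emit ID 'x' (now at pos=1)
pos=2: emit MINUS '-'
pos=3: enter COMMENT mode (saw '/*')
exit COMMENT mode (now at pos=18)
pos=19: emit NUM '5' (now at pos=20)
pos=21: emit ID 'tmp' (now at pos=24)
pos=25: emit ID 'foo' (now at pos=28)
pos=29: emit SEMI ';'
pos=31: emit LPAREN '('
DONE. 7 tokens: [ID, MINUS, NUM, ID, ID, SEMI, LPAREN]

Answer: ID MINUS NUM ID ID SEMI LPAREN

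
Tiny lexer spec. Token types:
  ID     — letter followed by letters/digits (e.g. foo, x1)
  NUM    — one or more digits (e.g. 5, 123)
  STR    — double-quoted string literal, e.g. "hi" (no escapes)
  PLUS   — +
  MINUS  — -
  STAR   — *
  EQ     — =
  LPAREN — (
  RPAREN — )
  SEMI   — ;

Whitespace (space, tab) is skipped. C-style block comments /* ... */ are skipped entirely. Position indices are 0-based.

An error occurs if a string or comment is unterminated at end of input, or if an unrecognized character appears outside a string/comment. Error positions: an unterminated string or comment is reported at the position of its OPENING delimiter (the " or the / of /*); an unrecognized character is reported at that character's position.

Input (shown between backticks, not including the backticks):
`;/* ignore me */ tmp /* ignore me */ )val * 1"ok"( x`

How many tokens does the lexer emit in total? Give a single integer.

Answer: 9

Derivation:
pos=0: emit SEMI ';'
pos=1: enter COMMENT mode (saw '/*')
exit COMMENT mode (now at pos=16)
pos=17: emit ID 'tmp' (now at pos=20)
pos=21: enter COMMENT mode (saw '/*')
exit COMMENT mode (now at pos=36)
pos=37: emit RPAREN ')'
pos=38: emit ID 'val' (now at pos=41)
pos=42: emit STAR '*'
pos=44: emit NUM '1' (now at pos=45)
pos=45: enter STRING mode
pos=45: emit STR "ok" (now at pos=49)
pos=49: emit LPAREN '('
pos=51: emit ID 'x' (now at pos=52)
DONE. 9 tokens: [SEMI, ID, RPAREN, ID, STAR, NUM, STR, LPAREN, ID]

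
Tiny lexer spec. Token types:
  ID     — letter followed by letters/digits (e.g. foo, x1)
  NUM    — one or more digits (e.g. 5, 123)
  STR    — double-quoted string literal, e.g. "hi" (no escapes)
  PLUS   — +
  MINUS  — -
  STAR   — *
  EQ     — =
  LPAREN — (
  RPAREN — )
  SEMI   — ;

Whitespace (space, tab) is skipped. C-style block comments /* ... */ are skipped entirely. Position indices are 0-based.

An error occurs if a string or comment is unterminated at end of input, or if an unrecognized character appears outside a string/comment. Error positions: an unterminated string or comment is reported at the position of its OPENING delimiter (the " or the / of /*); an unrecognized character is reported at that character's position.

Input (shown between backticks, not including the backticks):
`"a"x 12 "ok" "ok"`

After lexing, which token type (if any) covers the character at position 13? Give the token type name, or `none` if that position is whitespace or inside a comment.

Answer: STR

Derivation:
pos=0: enter STRING mode
pos=0: emit STR "a" (now at pos=3)
pos=3: emit ID 'x' (now at pos=4)
pos=5: emit NUM '12' (now at pos=7)
pos=8: enter STRING mode
pos=8: emit STR "ok" (now at pos=12)
pos=13: enter STRING mode
pos=13: emit STR "ok" (now at pos=17)
DONE. 5 tokens: [STR, ID, NUM, STR, STR]
Position 13: char is '"' -> STR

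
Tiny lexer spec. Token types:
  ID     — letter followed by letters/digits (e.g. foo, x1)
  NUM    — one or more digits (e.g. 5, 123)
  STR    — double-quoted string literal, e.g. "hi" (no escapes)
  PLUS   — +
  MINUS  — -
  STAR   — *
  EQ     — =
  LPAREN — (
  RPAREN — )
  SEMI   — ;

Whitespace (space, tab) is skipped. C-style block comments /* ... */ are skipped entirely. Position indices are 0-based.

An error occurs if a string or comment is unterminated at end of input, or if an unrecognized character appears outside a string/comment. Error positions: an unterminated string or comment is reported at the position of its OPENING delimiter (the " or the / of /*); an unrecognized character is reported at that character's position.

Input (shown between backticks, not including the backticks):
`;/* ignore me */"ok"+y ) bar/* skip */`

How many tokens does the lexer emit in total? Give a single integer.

pos=0: emit SEMI ';'
pos=1: enter COMMENT mode (saw '/*')
exit COMMENT mode (now at pos=16)
pos=16: enter STRING mode
pos=16: emit STR "ok" (now at pos=20)
pos=20: emit PLUS '+'
pos=21: emit ID 'y' (now at pos=22)
pos=23: emit RPAREN ')'
pos=25: emit ID 'bar' (now at pos=28)
pos=28: enter COMMENT mode (saw '/*')
exit COMMENT mode (now at pos=38)
DONE. 6 tokens: [SEMI, STR, PLUS, ID, RPAREN, ID]

Answer: 6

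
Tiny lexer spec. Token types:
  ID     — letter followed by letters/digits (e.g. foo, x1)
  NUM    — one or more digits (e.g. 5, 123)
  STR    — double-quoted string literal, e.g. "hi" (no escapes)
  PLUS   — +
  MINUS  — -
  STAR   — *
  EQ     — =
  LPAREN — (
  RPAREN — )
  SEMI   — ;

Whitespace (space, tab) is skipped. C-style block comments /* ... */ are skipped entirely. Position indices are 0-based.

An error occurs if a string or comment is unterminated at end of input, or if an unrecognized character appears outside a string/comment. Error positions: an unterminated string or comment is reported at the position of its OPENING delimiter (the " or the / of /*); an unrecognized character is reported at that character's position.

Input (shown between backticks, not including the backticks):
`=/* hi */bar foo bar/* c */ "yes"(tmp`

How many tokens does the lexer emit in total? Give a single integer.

Answer: 7

Derivation:
pos=0: emit EQ '='
pos=1: enter COMMENT mode (saw '/*')
exit COMMENT mode (now at pos=9)
pos=9: emit ID 'bar' (now at pos=12)
pos=13: emit ID 'foo' (now at pos=16)
pos=17: emit ID 'bar' (now at pos=20)
pos=20: enter COMMENT mode (saw '/*')
exit COMMENT mode (now at pos=27)
pos=28: enter STRING mode
pos=28: emit STR "yes" (now at pos=33)
pos=33: emit LPAREN '('
pos=34: emit ID 'tmp' (now at pos=37)
DONE. 7 tokens: [EQ, ID, ID, ID, STR, LPAREN, ID]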